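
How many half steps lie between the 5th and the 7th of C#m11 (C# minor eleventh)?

The chord tones of C#m11 are C#–E–G#–B–D#–F#.
G# to B is a minor third: 3 semitones.

3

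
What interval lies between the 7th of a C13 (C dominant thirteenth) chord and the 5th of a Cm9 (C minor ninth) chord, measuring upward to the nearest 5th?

major sixth

The 7th of C13 (C dominant thirteenth) is B♭; the 5th of Cm9 (C minor ninth) is G.
Counting 6 letters and 9 half steps from B♭ gives a major sixth.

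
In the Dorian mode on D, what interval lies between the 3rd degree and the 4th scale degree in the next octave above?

Spelling the Dorian mode on D: D E F G A B C.
3rd degree = F; 4th scale degree (up an octave) = G.
F up to G spans 9 letter names and 14 semitones — a major ninth.

M9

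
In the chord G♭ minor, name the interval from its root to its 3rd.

minor 3rd

The chord tones of G♭ minor are G♭, B𝄫, D♭.
The root is G♭ and the 3rd is B𝄫.
From G♭ to B𝄫: 3 semitones over a third = minor.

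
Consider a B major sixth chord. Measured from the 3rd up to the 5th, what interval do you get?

The chord tones of B6 (B major sixth) are B D♯ F♯ G♯.
3rd = D♯; 5th = F♯.
From D♯ to F♯: 3 semitones over a third = minor.

minor third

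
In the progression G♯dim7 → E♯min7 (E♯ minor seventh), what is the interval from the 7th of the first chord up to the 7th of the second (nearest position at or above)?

G♯dim7 has F as its 7th, and E♯min7 (E♯ minor seventh) has D♯ as its 7th.
6 letter names make it a sixth; at 10 semitones (a half step wider than major) the quality is augmented.

augmented 6th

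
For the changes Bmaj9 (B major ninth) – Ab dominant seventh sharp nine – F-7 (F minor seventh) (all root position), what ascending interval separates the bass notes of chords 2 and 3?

major sixth

The roots are Ab and F.
Ab up to F spans 6 letter names and 9 semitones — a major sixth.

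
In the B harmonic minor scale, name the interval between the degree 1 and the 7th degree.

B harmonic minor: B C♯ D E F♯ G A♯.
That puts B below A♯.
From B to A♯ is 11 semitones, exactly the major seventh.

major seventh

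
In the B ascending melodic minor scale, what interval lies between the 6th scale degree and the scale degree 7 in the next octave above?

major ninth

Spelling the B ascending melodic minor scale: B C# D E F# G# A#.
That puts G# below A#.
From G# to A# is 14 semitones, exactly the major ninth.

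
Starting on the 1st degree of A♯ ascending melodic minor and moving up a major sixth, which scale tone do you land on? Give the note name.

F##

The scale is A♯ B♯ C♯ D♯ E♯ F𝄪 G𝄪.
The 1st degree is A♯; a major sixth above that is F𝄪 — scale degree 6.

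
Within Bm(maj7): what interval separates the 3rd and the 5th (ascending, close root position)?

B minor-major seventh: B D F# A#.
That puts D below F#.
From D to F# is 4 semitones, exactly the major third.

major third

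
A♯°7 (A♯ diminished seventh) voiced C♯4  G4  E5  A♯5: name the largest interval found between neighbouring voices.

major 6th

Adjacent intervals: C♯4→G4 = diminished fifth; G4→E5 = major sixth; E5→A♯5 = augmented fourth.
The largest is G4 to E5, a major sixth (9 semitones).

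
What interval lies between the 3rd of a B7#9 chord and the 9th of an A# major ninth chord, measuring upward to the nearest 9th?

major sixth

The 3rd of B7#9 is D#; the 9th of A# major ninth is B#.
D# up to B# spans 6 letter names and 9 semitones — a major sixth.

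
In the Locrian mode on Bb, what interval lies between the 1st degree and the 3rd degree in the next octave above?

minor 10th

The scale runs Bb Cb Db Eb Fb Gb Ab.
So we need the interval from Bb up to Db.
Bb up to Db is 15 semitones, a half step narrower than a major tenth, so the interval is minor.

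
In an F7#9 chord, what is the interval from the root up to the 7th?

F7#9: F, A, C, Eb, G#.
Root = F; 7th = Eb.
7 letter names make it a seventh; at 10 semitones (a half step narrower than major) the quality is minor.

minor 7th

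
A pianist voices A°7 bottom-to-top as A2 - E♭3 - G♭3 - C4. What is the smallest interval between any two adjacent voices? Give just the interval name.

Adjacent intervals: A2→E♭3 = diminished fifth; E♭3→G♭3 = minor third; G♭3→C4 = augmented fourth.
The smallest is E♭3 to G♭3, a minor third (3 semitones).

minor third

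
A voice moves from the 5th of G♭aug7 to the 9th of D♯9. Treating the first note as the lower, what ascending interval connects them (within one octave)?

augmented second

The 5th of G♭aug7 is D; the 9th of D♯9 is E♯.
D up to E♯ is 3 semitones, a half step wider than a major second, so the interval is augmented.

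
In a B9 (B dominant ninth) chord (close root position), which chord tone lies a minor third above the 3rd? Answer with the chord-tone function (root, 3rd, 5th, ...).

5th

Spelling the chord: B–D#–F#–A–C#.
The 3rd is D#. A minor third above D# is F#.
F# is the chord's 5th.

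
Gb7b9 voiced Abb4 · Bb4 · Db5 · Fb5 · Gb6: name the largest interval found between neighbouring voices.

Adjacent intervals: Abb4→Bb4 = augmented second; Bb4→Db5 = minor third; Db5→Fb5 = minor third; Fb5→Gb6 = major ninth.
The largest is Fb5 to Gb6, a major ninth (14 semitones).

major ninth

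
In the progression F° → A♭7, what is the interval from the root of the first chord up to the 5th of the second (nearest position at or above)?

F° has F as its root, and A♭7 has E♭ as its 5th.
7 letter names make it a seventh; at 10 semitones (a half step narrower than major) the quality is minor.

minor seventh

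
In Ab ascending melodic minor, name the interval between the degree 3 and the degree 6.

Ab melodic minor: Ab Bb Cb Db Eb F G.
So we need the interval from Cb up to F.
Cb up to F is 6 semitones, a half step wider than a perfect fourth, so the interval is augmented.

augmented fourth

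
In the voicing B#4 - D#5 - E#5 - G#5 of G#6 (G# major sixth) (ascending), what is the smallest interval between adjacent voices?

major second

Adjacent intervals: B#4→D#5 = minor third; D#5→E#5 = major second; E#5→G#5 = minor third.
The smallest is D#5 to E#5, a major second (2 semitones).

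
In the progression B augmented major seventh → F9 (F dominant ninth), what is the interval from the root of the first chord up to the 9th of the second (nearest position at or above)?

The root of B augmented major seventh is B; the 9th of F9 (F dominant ninth) is G.
From B to G: 8 semitones over a sixth = minor.

minor sixth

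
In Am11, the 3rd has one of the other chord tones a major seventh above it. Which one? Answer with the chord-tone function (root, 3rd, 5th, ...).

9th

The chord tones of Am11 (A minor eleventh) are A C E G B D.
The 3rd is C. A major seventh above C is B.
B is the chord's 9th.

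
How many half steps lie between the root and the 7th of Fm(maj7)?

11

Spelling the chord: F, Ab, C, E.
F to E is a major seventh: 11 semitones.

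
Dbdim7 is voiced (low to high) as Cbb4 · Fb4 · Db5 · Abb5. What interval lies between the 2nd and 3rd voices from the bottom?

M6

Those voices are Fb4 and Db5.
From Fb to Db is 9 semitones, exactly the major sixth.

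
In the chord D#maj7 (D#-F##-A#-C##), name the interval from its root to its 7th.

major seventh

That puts D# below C##.
Counting 7 letters and 11 half steps from D# gives a major seventh.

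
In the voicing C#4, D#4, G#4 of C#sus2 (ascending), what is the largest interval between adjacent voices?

Adjacent intervals: C#4→D#4 = major second; D#4→G#4 = perfect fourth.
The largest is D#4 to G#4, a perfect fourth (5 semitones).

perfect fourth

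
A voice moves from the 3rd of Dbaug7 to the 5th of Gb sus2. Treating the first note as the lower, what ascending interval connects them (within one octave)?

minor sixth

Dbaug7 has F as its 3rd, and Gb sus2 has Db as its 5th.
F up to Db is 8 semitones, a half step narrower than a major sixth, so the interval is minor.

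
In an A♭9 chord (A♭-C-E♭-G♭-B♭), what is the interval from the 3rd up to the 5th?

minor third

That puts C below E♭.
3 letter names make it a third; at 3 semitones (a half step narrower than major) the quality is minor.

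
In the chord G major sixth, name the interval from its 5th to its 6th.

major second

G major sixth: G–B–D–E.
That puts D below E.
Counting 2 letters and 2 half steps from D gives a major second.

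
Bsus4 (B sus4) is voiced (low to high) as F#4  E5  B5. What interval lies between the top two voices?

P5

Those voices are E5 and B5.
E up to B spans 5 letter names and 7 semitones — a perfect fifth.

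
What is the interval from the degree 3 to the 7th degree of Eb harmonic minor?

The scale runs Eb F Gb Ab Bb Cb D.
That puts Gb below D.
From Gb to D: 8 semitones over a fifth = augmented.

augmented fifth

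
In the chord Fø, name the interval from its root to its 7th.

Fø7 (F half-diminished seventh): F-Ab-Cb-Eb.
Root = F; 7th = Eb.
7 letter names make it a seventh; at 10 semitones (a half step narrower than major) the quality is minor.

minor seventh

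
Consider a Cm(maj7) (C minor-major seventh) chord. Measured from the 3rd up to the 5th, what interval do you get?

Spelling the chord: C–E♭–G–B.
The 3rd is E♭ and the 5th is G.
Counting 3 letters and 4 half steps from E♭ gives a major third.

major third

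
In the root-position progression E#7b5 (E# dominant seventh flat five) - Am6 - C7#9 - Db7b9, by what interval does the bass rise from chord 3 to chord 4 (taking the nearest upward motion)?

minor second

The roots are C and Db.
From C to Db: 1 semitone over a second = minor.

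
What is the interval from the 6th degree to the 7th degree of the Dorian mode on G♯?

minor 2nd

G♯ dorian: G♯ A♯ B C♯ D♯ E♯ F♯.
6th degree = E♯; 7th scale degree = F♯.
2 letter names make it a second; at 1 semitone (a half step narrower than major) the quality is minor.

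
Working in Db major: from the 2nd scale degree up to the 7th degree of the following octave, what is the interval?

Spelling Db major: Db Eb F Gb Ab Bb C.
So we need the interval from Eb up to C.
Eb up to C spans 13 letter names and 21 semitones — a major thirteenth.

M13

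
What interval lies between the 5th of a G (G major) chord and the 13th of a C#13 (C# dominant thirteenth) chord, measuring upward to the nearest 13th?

augmented 5th

G (G major) has D as its 5th, and C#13 (C# dominant thirteenth) has A# as its 13th.
D up to A# is 8 semitones, a half step wider than a perfect fifth, so the interval is augmented.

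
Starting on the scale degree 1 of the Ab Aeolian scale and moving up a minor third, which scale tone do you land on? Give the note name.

The scale is Ab Bb Cb Db Eb Fb Gb.
The scale degree 1 is Ab; a minor third above that is Cb — scale degree 3.

Cb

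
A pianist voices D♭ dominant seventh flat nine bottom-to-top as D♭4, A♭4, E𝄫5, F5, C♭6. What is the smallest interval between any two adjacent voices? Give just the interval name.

augmented second

Adjacent intervals: D♭4→A♭4 = perfect fifth; A♭4→E𝄫5 = diminished fifth; E𝄫5→F5 = augmented second; F5→C♭6 = diminished fifth.
The smallest is E𝄫5 to F5, an augmented second (3 semitones).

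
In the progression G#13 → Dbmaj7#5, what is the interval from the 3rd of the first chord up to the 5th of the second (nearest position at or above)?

diminished seventh

G#13 has B# as its 3rd, and Dbmaj7#5 has A as its 5th.
From B# to A: 9 semitones over a seventh = diminished.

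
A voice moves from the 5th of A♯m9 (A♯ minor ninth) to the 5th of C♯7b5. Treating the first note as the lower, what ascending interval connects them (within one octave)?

diminished 3rd

A♯m9 (A♯ minor ninth) has E♯ as its 5th, and C♯7b5 has G as its 5th.
3 letter names make it a third; at 2 semitones (a whole step narrower than major) the quality is diminished.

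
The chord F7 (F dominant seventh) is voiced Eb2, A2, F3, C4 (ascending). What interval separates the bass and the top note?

The outer voices are Eb2 and C4.
Eb up to C spans 13 letter names and 21 semitones — a major thirteenth.

major thirteenth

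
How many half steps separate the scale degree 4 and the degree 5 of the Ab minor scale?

2

The scale is Ab Bb Cb Db Eb Fb Gb.
Db up to Eb is a major second — 2 semitones.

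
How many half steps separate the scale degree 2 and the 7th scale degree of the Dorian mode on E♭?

8

The scale is E♭ F G♭ A♭ B♭ C D♭.
F up to D♭ is a minor sixth — 8 semitones.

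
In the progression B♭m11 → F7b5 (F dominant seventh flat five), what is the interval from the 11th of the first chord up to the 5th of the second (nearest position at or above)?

B♭m11 has E♭ as its 11th, and F7b5 (F dominant seventh flat five) has C♭ as its 5th.
E♭ up to C♭ is 8 semitones, a half step narrower than a major sixth, so the interval is minor.

minor sixth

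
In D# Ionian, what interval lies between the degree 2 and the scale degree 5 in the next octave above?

P11

D# major: D# E# F## G# A# B# C##.
That puts E# below A#.
From E# to A# is 17 semitones, exactly the perfect eleventh.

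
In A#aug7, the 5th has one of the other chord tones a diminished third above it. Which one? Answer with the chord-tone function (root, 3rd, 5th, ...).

A#+7 (A# augmented seventh): A# C## E## G#.
The 5th is E##. A diminished third above E## is G#.
G# is the chord's 7th.

7th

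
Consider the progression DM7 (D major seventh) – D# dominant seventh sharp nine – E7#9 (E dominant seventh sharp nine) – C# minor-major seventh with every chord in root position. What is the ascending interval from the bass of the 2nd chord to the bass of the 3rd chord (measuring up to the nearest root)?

The roots are D# and E.
D# up to E is 1 semitone, a half step narrower than a major second, so the interval is minor.

minor 2nd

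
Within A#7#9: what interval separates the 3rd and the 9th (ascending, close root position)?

M7

A# dominant seventh sharp nine: A#, C##, E#, G#, B##.
That puts C## below B##.
From C## to B## is 11 semitones, exactly the major seventh.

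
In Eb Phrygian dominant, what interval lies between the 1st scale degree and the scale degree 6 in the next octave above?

The scale runs Eb Fb G Ab Bb Cb Db.
The 1st scale degree is Eb and the 6th degree (up an octave) is Cb.
From Eb to Cb: 20 semitones over a thirteenth = minor.

minor 13th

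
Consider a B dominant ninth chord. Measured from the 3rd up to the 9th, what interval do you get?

minor 7th

The chord tones of B9 are B D# F# A C#.
The 3rd is D# and the 9th is C#.
From D# to C#: 10 semitones over a seventh = minor.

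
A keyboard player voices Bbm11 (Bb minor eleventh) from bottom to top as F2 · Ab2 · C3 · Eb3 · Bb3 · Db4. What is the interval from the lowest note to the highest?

minor thirteenth

The outer voices are F2 and Db4.
F up to Db is 20 semitones, a half step narrower than a major thirteenth, so the interval is minor.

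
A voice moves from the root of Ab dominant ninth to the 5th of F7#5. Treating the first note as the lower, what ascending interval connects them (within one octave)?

A3

Ab dominant ninth has Ab as its root, and F7#5 has C# as its 5th.
Ab up to C# is 5 semitones, a half step wider than a major third, so the interval is augmented.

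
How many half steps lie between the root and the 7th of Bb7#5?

Spelling the chord: Bb, D, F#, Ab.
Bb to Ab is a minor seventh: 10 semitones.

10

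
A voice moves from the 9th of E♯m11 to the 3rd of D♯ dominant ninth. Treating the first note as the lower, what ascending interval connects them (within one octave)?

P1

E♯m11 has F𝄪 as its 9th, and D♯ dominant ninth has F𝄪 as its 3rd.
F𝄪 up to F𝄪 spans 1 letter names and 0 semitones — a perfect unison.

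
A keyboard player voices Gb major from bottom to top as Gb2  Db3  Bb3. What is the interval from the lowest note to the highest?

major tenth

The outer voices are Gb2 and Bb3.
From Gb to Bb is 16 semitones, exactly the major tenth.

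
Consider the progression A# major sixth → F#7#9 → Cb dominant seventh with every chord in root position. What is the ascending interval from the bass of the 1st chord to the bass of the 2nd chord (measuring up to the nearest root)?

The roots are A# and F#.
A# up to F# is 8 semitones, a half step narrower than a major sixth, so the interval is minor.

minor 6th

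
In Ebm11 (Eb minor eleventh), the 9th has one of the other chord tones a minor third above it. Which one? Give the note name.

Ab

Ebm11 (Eb minor eleventh): Eb-Gb-Bb-Db-F-Ab.
The 9th is F. A minor third above F is Ab.
Ab is the chord's 11th.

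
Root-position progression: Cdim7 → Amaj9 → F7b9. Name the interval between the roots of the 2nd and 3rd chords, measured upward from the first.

The roots are A and F.
From A to F: 8 semitones over a sixth = minor.

minor sixth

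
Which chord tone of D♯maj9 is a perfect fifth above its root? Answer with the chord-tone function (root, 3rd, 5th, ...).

D♯ major ninth: D♯–F𝄪–A♯–C𝄪–E♯.
The root is D♯. A perfect fifth above D♯ is A♯.
A♯ is the chord's 5th.

5th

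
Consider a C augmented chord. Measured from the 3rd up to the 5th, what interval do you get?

Caug (C augmented): C–E–G#.
So we need the interval from E up to G#.
From E to G# is 4 semitones, exactly the major third.

major third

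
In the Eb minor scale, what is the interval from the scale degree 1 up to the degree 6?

Spelling the Eb minor scale: Eb F Gb Ab Bb Cb Db.
That puts Eb below Cb.
From Eb to Cb: 8 semitones over a sixth = minor.

minor sixth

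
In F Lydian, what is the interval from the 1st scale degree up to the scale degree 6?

M6

Spelling F Lydian: F G A B C D E.
That puts F below D.
From F to D is 9 semitones, exactly the major sixth.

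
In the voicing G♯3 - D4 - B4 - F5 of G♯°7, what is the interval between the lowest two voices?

diminished fifth

Those voices are G♯3 and D4.
From G♯ to D: 6 semitones over a fifth = diminished.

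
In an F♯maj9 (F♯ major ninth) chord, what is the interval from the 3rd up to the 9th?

minor 7th

F♯maj9 (F♯ major ninth) is spelled F♯-A♯-C♯-E♯-G♯.
So we need the interval from A♯ up to G♯.
7 letter names make it a seventh; at 10 semitones (a half step narrower than major) the quality is minor.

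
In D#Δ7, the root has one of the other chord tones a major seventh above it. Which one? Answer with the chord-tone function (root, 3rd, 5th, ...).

The chord tones of D#Δ7 are D#-F##-A#-C##.
The root is D#. A major seventh above D# is C##.
C## is the chord's 7th.

7th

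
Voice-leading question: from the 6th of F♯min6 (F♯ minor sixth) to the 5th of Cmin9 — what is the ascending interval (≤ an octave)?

diminished fourth

F♯min6 (F♯ minor sixth) has D♯ as its 6th, and Cmin9 has G as its 5th.
4 letter names make it a fourth; at 4 semitones (a half step narrower than perfect) the quality is diminished.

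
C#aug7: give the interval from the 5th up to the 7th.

The chord tones of C# augmented seventh are C#–E#–G##–B.
5th = G##; 7th = B.
From G## to B: 2 semitones over a third = diminished.

diminished third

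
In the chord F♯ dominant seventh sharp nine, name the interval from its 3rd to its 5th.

minor third

The chord tones of F♯7#9 (F♯ dominant seventh sharp nine) are F♯-A♯-C♯-E-G𝄪.
That puts A♯ below C♯.
3 letter names make it a third; at 3 semitones (a half step narrower than major) the quality is minor.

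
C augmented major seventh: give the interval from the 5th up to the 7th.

minor third

Cmaj7#5 (C augmented major seventh): C, E, G#, B.
That puts G# below B.
G# up to B is 3 semitones, a half step narrower than a major third, so the interval is minor.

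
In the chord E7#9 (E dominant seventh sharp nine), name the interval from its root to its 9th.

The chord tones of E7#9 are E G# B D F##.
The root is E and the 9th is F##.
E up to F## is 15 semitones, a half step wider than a major ninth, so the interval is augmented.

augmented ninth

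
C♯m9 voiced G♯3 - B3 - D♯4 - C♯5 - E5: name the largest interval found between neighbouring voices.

minor seventh

Adjacent intervals: G♯3→B3 = minor third; B3→D♯4 = major third; D♯4→C♯5 = minor seventh; C♯5→E5 = minor third.
The largest is D♯4 to C♯5, a minor seventh (10 semitones).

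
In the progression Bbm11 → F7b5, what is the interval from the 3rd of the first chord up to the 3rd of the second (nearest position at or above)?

augmented fifth

Bbm11 has Db as its 3rd, and F7b5 has A as its 3rd.
Db up to A is 8 semitones, a half step wider than a perfect fifth, so the interval is augmented.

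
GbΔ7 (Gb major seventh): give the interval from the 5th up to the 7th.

The chord tones of Gb major seventh are Gb-Bb-Db-F.
So we need the interval from Db up to F.
Db up to F spans 3 letter names and 4 semitones — a major third.

major third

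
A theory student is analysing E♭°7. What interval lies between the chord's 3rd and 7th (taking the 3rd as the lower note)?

d5

Spelling the chord: E♭-G♭-B𝄫-D𝄫.
The 3rd is G♭ and the 7th is D𝄫.
G♭ up to D𝄫 is 6 semitones, a half step narrower than a perfect fifth, so the interval is diminished.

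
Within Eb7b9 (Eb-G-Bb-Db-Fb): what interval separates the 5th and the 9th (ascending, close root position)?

diminished fifth

The 5th is Bb and the 9th is Fb.
From Bb to Fb: 6 semitones over a fifth = diminished.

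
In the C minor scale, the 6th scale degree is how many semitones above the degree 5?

1

The scale is C D E♭ F G A♭ B♭.
G up to A♭ is a minor second — 1 semitone.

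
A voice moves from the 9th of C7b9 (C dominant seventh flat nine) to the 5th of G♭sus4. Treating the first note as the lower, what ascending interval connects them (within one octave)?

C7b9 (C dominant seventh flat nine) has D♭ as its 9th, and G♭sus4 has D♭ as its 5th.
Counting 1 letters and 0 half steps from D♭ gives a perfect unison.

perfect 1st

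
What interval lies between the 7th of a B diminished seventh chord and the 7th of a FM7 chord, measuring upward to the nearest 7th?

The 7th of B diminished seventh is A♭; the 7th of FM7 is E.
A♭ up to E is 8 semitones, a half step wider than a perfect fifth, so the interval is augmented.

A5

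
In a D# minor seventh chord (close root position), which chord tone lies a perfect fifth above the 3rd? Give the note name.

C#

D#-7 is spelled D#–F#–A#–C#.
The 3rd is F#. A perfect fifth above F# is C#.
C# is the chord's 7th.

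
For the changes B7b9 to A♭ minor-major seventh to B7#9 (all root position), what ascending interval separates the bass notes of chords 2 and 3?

The roots are A♭ and B.
From A♭ to B: 3 semitones over a second = augmented.

augmented second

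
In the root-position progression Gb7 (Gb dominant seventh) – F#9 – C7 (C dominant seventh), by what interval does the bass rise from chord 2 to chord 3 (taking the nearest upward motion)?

d5

The roots are F# and C.
F# up to C is 6 semitones, a half step narrower than a perfect fifth, so the interval is diminished.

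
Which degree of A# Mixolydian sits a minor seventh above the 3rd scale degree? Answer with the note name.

B#

The scale is A# B# C## D# E# F## G#.
The 3rd scale degree is C##; a minor seventh above that is B# — scale degree 2.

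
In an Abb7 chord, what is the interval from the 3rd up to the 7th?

Spelling the chord: Abb Cb Ebb Gbb.
3rd = Cb; 7th = Gbb.
5 letter names make it a fifth; at 6 semitones (a half step narrower than perfect) the quality is diminished.

diminished 5th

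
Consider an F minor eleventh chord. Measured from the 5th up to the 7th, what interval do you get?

Fm11 (F minor eleventh): F–Ab–C–Eb–G–Bb.
So we need the interval from C up to Eb.
C up to Eb is 3 semitones, a half step narrower than a major third, so the interval is minor.

minor third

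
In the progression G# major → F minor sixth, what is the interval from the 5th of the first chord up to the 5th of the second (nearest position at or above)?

diminished 7th

G# major has D# as its 5th, and F minor sixth has C as its 5th.
From D# to C: 9 semitones over a seventh = diminished.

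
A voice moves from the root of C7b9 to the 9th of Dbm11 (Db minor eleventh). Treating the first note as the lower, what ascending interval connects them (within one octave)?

minor third

The root of C7b9 is C; the 9th of Dbm11 (Db minor eleventh) is Eb.
3 letter names make it a third; at 3 semitones (a half step narrower than major) the quality is minor.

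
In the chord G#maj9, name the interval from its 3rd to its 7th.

G#maj9 (G# major ninth) is spelled G#-B#-D#-F##-A#.
So we need the interval from B# up to F##.
From B# to F## is 7 semitones, exactly the perfect fifth.

perfect fifth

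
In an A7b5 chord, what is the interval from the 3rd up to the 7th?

d5

Spelling the chord: A, C#, Eb, G.
The 3rd is C# and the 7th is G.
5 letter names make it a fifth; at 6 semitones (a half step narrower than perfect) the quality is diminished.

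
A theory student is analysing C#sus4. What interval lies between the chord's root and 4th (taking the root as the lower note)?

perfect fourth

Spelling the chord: C#–F#–G#.
That puts C# below F#.
From C# to F# is 5 semitones, exactly the perfect fourth.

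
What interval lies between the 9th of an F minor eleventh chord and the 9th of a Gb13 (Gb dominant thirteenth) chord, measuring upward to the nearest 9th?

minor second

The 9th of F minor eleventh is G; the 9th of Gb13 (Gb dominant thirteenth) is Ab.
From G to Ab: 1 semitone over a second = minor.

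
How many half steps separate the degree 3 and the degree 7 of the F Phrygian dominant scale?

The scale is F Gb A Bb C Db Eb.
A up to Eb is a diminished fifth — 6 semitones.

6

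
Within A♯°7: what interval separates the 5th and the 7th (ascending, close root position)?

minor third

A♯dim7 (A♯ diminished seventh) is spelled A♯ C♯ E G.
So we need the interval from E up to G.
From E to G: 3 semitones over a third = minor.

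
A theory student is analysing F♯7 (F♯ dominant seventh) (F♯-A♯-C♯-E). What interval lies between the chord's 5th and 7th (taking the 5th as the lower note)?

m3

That puts C♯ below E.
3 letter names make it a third; at 3 semitones (a half step narrower than major) the quality is minor.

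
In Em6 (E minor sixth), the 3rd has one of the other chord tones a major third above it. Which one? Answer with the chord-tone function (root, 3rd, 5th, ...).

5th

Emin6 is spelled E–G–B–C♯.
The 3rd is G. A major third above G is B.
B is the chord's 5th.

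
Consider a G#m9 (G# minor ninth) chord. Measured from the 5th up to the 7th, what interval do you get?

minor 3rd

G#m9 is spelled G#-B-D#-F#-A#.
So we need the interval from D# up to F#.
D# up to F# is 3 semitones, a half step narrower than a major third, so the interval is minor.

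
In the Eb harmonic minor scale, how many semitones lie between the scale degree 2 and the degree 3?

1

The scale is Eb F Gb Ab Bb Cb D.
F up to Gb is a minor second — 1 semitone.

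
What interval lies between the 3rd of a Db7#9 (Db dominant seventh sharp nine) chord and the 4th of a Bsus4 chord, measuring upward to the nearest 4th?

The 3rd of Db7#9 (Db dominant seventh sharp nine) is F; the 4th of Bsus4 is E.
Counting 7 letters and 11 half steps from F gives a major seventh.

major 7th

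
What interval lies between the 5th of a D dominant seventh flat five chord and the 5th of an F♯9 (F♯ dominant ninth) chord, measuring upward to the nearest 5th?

The 5th of D dominant seventh flat five is A♭; the 5th of F♯9 (F♯ dominant ninth) is C♯.
A♭ up to C♯ is 5 semitones, a half step wider than a major third, so the interval is augmented.

augmented third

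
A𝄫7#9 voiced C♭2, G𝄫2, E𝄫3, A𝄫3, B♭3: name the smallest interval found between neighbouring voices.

augmented second

Adjacent intervals: C♭2→G𝄫2 = diminished fifth; G𝄫2→E𝄫3 = major sixth; E𝄫3→A𝄫3 = perfect fourth; A𝄫3→B♭3 = augmented second.
The smallest is A𝄫3 to B♭3, an augmented second (3 semitones).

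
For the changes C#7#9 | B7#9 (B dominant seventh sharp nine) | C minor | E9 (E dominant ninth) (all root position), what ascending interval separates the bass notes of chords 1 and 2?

minor seventh

The roots are C# and B.
7 letter names make it a seventh; at 10 semitones (a half step narrower than major) the quality is minor.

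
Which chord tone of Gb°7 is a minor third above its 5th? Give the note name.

Fbb

Gbdim7: Gb–Bbb–Dbb–Fbb.
The 5th is Dbb. A minor third above Dbb is Fbb.
Fbb is the chord's 7th.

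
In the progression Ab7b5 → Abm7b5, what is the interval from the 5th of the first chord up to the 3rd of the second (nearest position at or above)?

major sixth

Ab7b5 has Ebb as its 5th, and Abm7b5 has Cb as its 3rd.
Counting 6 letters and 9 half steps from Ebb gives a major sixth.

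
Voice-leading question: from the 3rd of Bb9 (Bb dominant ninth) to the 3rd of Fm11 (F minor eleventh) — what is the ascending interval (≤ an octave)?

The 3rd of Bb9 (Bb dominant ninth) is D; the 3rd of Fm11 (F minor eleventh) is Ab.
From D to Ab: 6 semitones over a fifth = diminished.

diminished fifth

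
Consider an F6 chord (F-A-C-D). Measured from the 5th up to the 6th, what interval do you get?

So we need the interval from C up to D.
C up to D spans 2 letter names and 2 semitones — a major second.

major second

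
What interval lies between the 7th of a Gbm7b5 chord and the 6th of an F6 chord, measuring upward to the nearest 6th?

augmented 6th

Gbm7b5 has Fb as its 7th, and F6 has D as its 6th.
6 letter names make it a sixth; at 10 semitones (a half step wider than major) the quality is augmented.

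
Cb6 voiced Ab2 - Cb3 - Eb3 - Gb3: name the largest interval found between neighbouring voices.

major third

Adjacent intervals: Ab2→Cb3 = minor third; Cb3→Eb3 = major third; Eb3→Gb3 = minor third.
The largest is Cb3 to Eb3, a major third (4 semitones).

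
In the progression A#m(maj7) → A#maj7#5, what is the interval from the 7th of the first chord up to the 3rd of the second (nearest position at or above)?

P4

A#m(maj7) has G## as its 7th, and A#maj7#5 has C## as its 3rd.
Counting 4 letters and 5 half steps from G## gives a perfect fourth.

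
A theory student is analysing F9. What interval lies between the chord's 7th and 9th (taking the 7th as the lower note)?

major 3rd

The chord tones of F9 are F A C Eb G.
The 7th is Eb and the 9th is G.
Counting 3 letters and 4 half steps from Eb gives a major third.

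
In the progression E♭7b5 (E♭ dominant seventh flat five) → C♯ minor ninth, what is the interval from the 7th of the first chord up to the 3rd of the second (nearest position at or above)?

The 7th of E♭7b5 (E♭ dominant seventh flat five) is D♭; the 3rd of C♯ minor ninth is E.
D♭ up to E is 3 semitones, a half step wider than a major second, so the interval is augmented.

augmented second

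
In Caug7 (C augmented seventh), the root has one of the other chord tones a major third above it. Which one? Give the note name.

Caug7: C-E-G#-Bb.
The root is C. A major third above C is E.
E is the chord's 3rd.

E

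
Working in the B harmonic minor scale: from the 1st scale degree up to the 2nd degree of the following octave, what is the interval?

major ninth

B harmonic minor: B C# D E F# G A#.
So we need the interval from B up to C#.
B up to C# spans 9 letter names and 14 semitones — a major ninth.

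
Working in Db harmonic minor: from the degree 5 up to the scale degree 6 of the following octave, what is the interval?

Db harmonic minor: Db Eb Fb Gb Ab Bbb C.
So we need the interval from Ab up to Bbb.
9 letter names make it a ninth; at 13 semitones (a half step narrower than major) the quality is minor.

m9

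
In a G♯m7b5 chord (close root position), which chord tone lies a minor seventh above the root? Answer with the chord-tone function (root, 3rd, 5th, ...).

7th

G♯ half-diminished seventh is spelled G♯–B–D–F♯.
The root is G♯. A minor seventh above G♯ is F♯.
F♯ is the chord's 7th.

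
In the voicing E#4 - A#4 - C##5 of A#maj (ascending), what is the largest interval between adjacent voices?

perfect 4th

Adjacent intervals: E#4→A#4 = perfect fourth; A#4→C##5 = major third.
The largest is E#4 to A#4, a perfect fourth (5 semitones).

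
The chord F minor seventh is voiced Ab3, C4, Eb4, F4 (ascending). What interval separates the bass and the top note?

M6

The outer voices are Ab3 and F4.
From Ab to F is 9 semitones, exactly the major sixth.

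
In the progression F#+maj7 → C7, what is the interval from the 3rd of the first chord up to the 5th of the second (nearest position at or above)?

diminished 7th

F#+maj7 has A# as its 3rd, and C7 has G as its 5th.
A# up to G is 9 semitones, a whole step narrower than a major seventh, so the interval is diminished.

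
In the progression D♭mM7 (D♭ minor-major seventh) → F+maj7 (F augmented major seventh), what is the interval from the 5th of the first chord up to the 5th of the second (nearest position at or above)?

D♭mM7 (D♭ minor-major seventh) has A♭ as its 5th, and F+maj7 (F augmented major seventh) has C♯ as its 5th.
From A♭ to C♯: 5 semitones over a third = augmented.

augmented third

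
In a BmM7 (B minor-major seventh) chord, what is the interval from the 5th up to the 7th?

major third

Bm(maj7) (B minor-major seventh): B–D–F#–A#.
The 5th is F# and the 7th is A#.
F# up to A# spans 3 letter names and 4 semitones — a major third.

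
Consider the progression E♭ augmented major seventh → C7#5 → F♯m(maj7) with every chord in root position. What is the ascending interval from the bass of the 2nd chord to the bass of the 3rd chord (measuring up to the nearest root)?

augmented fourth

The roots are C and F♯.
From C to F♯: 6 semitones over a fourth = augmented.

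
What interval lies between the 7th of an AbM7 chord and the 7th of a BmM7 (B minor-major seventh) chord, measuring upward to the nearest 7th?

augmented second

The 7th of AbM7 is G; the 7th of BmM7 (B minor-major seventh) is A#.
From G to A#: 3 semitones over a second = augmented.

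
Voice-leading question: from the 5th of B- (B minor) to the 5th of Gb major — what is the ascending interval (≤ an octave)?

The 5th of B- (B minor) is F#; the 5th of Gb major is Db.
F# up to Db is 7 semitones, a whole step narrower than a major sixth, so the interval is diminished.

diminished sixth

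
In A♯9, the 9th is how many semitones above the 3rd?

10

A♯9 is spelled A♯ C𝄪 E♯ G♯ B♯.
C𝄪 to B♯ is a minor seventh: 10 semitones.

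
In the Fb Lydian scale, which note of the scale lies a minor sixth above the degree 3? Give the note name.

The scale is Fb Gb Ab Bb Cb Db Eb.
The degree 3 is Ab; a minor sixth above that is Fb — scale degree 1.

Fb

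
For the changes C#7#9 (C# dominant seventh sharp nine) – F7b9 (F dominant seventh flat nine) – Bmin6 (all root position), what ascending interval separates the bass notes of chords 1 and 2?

diminished fourth

The roots are C# and F.
C# up to F is 4 semitones, a half step narrower than a perfect fourth, so the interval is diminished.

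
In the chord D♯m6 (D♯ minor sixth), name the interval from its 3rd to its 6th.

augmented 4th

D♯min6: D♯ F♯ A♯ B♯.
So we need the interval from F♯ up to B♯.
F♯ up to B♯ is 6 semitones, a half step wider than a perfect fourth, so the interval is augmented.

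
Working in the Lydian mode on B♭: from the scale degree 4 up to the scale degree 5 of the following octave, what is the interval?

Spelling the Lydian mode on B♭: B♭ C D E F G A.
Scale degree 4 = E; scale degree 5 (up an octave) = F.
E up to F is 13 semitones, a half step narrower than a major ninth, so the interval is minor.

minor ninth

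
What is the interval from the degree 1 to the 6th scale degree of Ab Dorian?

major sixth

Spelling Ab Dorian: Ab Bb Cb Db Eb F Gb.
The degree 1 is Ab and the degree 6 is F.
Counting 6 letters and 9 half steps from Ab gives a major sixth.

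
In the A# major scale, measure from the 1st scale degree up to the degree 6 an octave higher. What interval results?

The scale runs A# B# C## D# E# F## G##.
The 1st scale degree is A# and the degree 6 (up an octave) is F##.
Counting 13 letters and 21 half steps from A# gives a major thirteenth.

major thirteenth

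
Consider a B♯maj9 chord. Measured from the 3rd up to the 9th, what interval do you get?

B♯maj9 is spelled B♯, D𝄪, F𝄪, A𝄪, C𝄪.
3rd = D𝄪; 9th = C𝄪.
From D𝄪 to C𝄪: 10 semitones over a seventh = minor.

minor seventh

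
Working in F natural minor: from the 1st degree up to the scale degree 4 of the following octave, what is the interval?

perfect eleventh

The scale runs F G A♭ B♭ C D♭ E♭.
1st degree = F; 4th degree (up an octave) = B♭.
Counting 11 letters and 17 half steps from F gives a perfect eleventh.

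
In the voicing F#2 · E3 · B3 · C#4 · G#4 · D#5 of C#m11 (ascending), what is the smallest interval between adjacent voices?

major 2nd

Adjacent intervals: F#2→E3 = minor seventh; E3→B3 = perfect fifth; B3→C#4 = major second; C#4→G#4 = perfect fifth; G#4→D#5 = perfect fifth.
The smallest is B3 to C#4, a major second (2 semitones).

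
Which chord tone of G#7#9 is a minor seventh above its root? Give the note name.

F#

The chord tones of G#7#9 (G# dominant seventh sharp nine) are G#–B#–D#–F#–A##.
The root is G#. A minor seventh above G# is F#.
F# is the chord's 7th.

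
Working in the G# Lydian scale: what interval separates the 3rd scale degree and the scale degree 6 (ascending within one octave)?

perfect fourth

The scale runs G# A# B# C## D# E# F##.
3rd scale degree = B#; scale degree 6 = E#.
B# up to E# spans 4 letter names and 5 semitones — a perfect fourth.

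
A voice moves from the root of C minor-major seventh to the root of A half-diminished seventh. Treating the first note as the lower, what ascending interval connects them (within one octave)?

M6

The root of C minor-major seventh is C; the root of A half-diminished seventh is A.
C up to A spans 6 letter names and 9 semitones — a major sixth.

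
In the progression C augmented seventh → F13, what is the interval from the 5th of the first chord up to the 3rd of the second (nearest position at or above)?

The 5th of C augmented seventh is G♯; the 3rd of F13 is A.
2 letter names make it a second; at 1 semitone (a half step narrower than major) the quality is minor.

minor 2nd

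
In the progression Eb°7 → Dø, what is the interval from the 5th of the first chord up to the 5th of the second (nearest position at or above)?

major 7th

The 5th of Eb°7 is Bbb; the 5th of Dø is Ab.
From Bbb to Ab is 11 semitones, exactly the major seventh.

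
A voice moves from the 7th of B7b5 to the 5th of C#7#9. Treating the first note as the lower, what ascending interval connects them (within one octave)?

major seventh

The 7th of B7b5 is A; the 5th of C#7#9 is G#.
From A to G# is 11 semitones, exactly the major seventh.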